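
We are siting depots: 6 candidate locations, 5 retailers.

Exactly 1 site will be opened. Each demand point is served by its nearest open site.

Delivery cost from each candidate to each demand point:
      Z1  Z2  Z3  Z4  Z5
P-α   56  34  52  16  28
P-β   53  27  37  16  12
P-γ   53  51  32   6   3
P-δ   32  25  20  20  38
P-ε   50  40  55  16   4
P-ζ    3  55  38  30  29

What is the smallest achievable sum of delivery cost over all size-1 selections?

135

Open {P-δ}.
  Z1→P-δ 32, Z2→P-δ 25, Z3→P-δ 20, Z4→P-δ 20, Z5→P-δ 38  ⇒ total 135.
Compare {P-β}: total 145.
Compare {P-γ}: total 145.
No size-1 selection does better; minimum is 135.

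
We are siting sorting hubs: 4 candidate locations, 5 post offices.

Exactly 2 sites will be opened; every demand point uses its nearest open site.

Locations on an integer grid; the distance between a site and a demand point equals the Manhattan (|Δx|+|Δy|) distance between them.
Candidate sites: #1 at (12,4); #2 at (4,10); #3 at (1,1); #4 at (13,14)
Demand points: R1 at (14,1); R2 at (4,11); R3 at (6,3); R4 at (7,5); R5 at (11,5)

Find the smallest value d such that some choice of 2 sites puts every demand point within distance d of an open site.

Open {#1, #2}.
  Farthest demand point is R3 at distance 7 (to #1); all others are ≤ 7.
With {#1, #4} the worst case is 12.
With {#1, #3} the worst case is 13.
No size-2 selection achieves below 7.

7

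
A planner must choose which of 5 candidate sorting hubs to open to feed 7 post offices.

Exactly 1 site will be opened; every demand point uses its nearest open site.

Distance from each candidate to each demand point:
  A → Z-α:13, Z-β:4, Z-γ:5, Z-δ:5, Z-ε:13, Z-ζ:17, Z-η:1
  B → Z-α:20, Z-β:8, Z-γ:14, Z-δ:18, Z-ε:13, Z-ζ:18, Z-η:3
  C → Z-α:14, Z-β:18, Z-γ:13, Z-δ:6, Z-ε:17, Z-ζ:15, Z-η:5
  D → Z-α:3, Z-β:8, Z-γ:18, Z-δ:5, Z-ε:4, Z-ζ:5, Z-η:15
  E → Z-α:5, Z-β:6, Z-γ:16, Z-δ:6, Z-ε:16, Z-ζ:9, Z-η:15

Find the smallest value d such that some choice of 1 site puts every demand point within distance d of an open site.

16

Open {E}.
  Farthest demand point is Z-γ at distance 16 (to E); all others are ≤ 16.
With {A} the worst case is 17.
With {C} the worst case is 18.
No size-1 selection achieves below 16.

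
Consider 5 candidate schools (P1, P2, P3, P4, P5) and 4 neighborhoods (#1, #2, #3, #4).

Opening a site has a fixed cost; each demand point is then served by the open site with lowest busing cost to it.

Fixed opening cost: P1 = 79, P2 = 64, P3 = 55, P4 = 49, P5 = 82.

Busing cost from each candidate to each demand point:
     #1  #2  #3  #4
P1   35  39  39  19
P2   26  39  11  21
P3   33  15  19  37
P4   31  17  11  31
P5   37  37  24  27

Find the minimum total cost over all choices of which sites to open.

139

Open {P4}: assign each demand point to its cheapest open site.
  #1→P4 31, #2→P4 17, #3→P4 11, #4→P4 31
  busing cost 90, fixed 49 → total 139.
Compare {P3}: busing cost 104 + fixed 55 = 159.
Compare {P2}: busing cost 97 + fixed 64 = 161.
Compare {P2, P4}: busing cost 75 + fixed 113 = 188.
All other subsets cost ≥ 159. Minimum total cost: 139.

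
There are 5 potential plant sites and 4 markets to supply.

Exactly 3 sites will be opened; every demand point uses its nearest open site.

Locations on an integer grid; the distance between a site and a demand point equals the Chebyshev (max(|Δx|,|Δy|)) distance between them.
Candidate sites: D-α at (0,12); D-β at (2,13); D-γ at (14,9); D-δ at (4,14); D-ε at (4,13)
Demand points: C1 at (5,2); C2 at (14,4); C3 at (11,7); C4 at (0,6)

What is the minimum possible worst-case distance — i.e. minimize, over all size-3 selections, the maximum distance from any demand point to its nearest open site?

Open {D-α, D-β, D-γ}.
  Farthest demand point is C1 at distance 9 (to D-γ); all others are ≤ 9.
With {D-α, D-γ, D-δ} the worst case is 9.
With {D-α, D-γ, D-ε} the worst case is 9.
No size-3 selection achieves below 9.

9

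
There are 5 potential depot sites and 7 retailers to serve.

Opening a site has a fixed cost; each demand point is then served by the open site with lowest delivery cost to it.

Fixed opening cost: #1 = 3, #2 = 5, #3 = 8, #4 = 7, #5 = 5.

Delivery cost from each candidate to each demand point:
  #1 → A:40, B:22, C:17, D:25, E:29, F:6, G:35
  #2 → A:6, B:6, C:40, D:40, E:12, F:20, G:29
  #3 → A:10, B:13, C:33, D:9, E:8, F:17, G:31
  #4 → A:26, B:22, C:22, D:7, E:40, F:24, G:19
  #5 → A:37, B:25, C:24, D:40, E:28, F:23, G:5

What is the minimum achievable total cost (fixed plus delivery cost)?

Open {#1, #2, #3, #5}: assign each demand point to its cheapest open site.
  A→#2 6, B→#2 6, C→#1 17, D→#3 9, E→#3 8, F→#1 6, G→#5 5
  delivery cost 57, fixed 21 → total 78.
Compare {#1, #2, #4, #5}: delivery cost 59 + fixed 20 = 79.
Compare {#1, #2, #3, #4, #5}: delivery cost 55 + fixed 28 = 83.
Compare {#1, #3, #5}: delivery cost 68 + fixed 16 = 84.
All other subsets cost ≥ 79. Minimum total cost: 78.

78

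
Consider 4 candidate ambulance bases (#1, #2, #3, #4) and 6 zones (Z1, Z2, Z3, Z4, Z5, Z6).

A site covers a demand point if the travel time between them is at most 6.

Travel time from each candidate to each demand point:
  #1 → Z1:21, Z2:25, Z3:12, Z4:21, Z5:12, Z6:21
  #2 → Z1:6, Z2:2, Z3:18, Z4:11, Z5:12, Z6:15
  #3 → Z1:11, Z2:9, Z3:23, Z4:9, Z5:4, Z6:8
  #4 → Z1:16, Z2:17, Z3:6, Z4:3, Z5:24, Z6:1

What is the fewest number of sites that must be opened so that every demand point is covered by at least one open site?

Coverage sets (demand points within 6 of each site):
  #1: {}
  #2: {Z1, Z2}
  #3: {Z5}
  #4: {Z3, Z4, Z6}
No 2 sites suffice: every size-2 union leaves at least one demand point uncovered.
But {#2, #3, #4} covers everything, so the minimum is 3.

3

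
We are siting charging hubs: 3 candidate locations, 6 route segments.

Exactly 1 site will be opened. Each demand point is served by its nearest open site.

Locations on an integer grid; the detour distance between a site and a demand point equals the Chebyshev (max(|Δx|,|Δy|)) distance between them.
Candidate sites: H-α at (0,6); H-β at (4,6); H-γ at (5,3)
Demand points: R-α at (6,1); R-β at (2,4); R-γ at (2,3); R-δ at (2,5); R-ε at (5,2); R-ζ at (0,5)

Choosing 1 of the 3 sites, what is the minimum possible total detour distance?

Open {H-γ}.
  R-α→H-γ 2, R-β→H-γ 3, R-γ→H-γ 3, R-δ→H-γ 3, R-ε→H-γ 1, R-ζ→H-γ 5  ⇒ total 17.
Compare {H-α}: total 19.
Compare {H-β}: total 20.

17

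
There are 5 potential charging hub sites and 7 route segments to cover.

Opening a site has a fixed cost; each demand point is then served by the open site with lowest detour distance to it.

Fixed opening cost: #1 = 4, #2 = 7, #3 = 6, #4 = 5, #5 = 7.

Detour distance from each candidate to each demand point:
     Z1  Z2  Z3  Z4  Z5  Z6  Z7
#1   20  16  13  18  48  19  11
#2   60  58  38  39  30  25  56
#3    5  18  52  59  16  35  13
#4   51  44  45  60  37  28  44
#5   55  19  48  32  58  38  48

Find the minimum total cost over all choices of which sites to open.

108

Open {#1, #3}: assign each demand point to its cheapest open site.
  Z1→#3 5, Z2→#1 16, Z3→#1 13, Z4→#1 18, Z5→#3 16, Z6→#1 19, Z7→#1 11
  detour distance 98, fixed 10 → total 108.
Compare {#1, #3, #4}: detour distance 98 + fixed 15 = 113.
Compare {#1, #2, #3}: detour distance 98 + fixed 17 = 115.
Compare {#1, #3, #5}: detour distance 98 + fixed 17 = 115.
All other subsets cost ≥ 113. Minimum total cost: 108.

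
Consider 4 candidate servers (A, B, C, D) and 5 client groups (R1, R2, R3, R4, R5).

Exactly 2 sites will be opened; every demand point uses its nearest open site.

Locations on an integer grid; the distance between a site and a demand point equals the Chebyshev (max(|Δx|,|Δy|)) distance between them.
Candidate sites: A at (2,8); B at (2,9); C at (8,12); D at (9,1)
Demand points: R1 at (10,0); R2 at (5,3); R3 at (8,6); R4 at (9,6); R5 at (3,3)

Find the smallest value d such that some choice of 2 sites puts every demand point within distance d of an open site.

5

Open {A, D}.
  Farthest demand point is R3 at distance 5 (to D); all others are ≤ 5.
With {B, D} the worst case is 6.
With {C, D} the worst case is 6.
No size-2 selection achieves below 5.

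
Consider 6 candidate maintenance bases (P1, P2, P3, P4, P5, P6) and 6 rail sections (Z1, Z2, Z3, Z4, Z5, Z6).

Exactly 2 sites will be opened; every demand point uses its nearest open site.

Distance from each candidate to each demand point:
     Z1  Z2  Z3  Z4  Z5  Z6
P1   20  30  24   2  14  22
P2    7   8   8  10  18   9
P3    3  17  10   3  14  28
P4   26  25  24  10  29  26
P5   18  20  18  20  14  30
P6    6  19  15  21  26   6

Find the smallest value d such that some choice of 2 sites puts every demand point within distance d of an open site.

Open {P1, P2}.
  Farthest demand point is Z5 at distance 14 (to P1); all others are ≤ 14.
With {P2, P3} the worst case is 14.
With {P2, P5} the worst case is 14.
No size-2 selection achieves below 14.

14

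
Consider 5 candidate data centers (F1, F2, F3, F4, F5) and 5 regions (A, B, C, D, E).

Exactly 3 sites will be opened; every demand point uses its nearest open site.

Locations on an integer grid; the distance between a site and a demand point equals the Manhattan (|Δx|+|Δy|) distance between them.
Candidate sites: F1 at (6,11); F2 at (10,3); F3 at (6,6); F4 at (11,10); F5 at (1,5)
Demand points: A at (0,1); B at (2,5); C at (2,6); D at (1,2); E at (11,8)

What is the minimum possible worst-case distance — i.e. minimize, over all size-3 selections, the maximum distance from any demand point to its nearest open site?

5

Open {F1, F4, F5}.
  Farthest demand point is A at distance 5 (to F5); all others are ≤ 5.
With {F2, F4, F5} the worst case is 5.
With {F3, F4, F5} the worst case is 5.
No size-3 selection achieves below 5.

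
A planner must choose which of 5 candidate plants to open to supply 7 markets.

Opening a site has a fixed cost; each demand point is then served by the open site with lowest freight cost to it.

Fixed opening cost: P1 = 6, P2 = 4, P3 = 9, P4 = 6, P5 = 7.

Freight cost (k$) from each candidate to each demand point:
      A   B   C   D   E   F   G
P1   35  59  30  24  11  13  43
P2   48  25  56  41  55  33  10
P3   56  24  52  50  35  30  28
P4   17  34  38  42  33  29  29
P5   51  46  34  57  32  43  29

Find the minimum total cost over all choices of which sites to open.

146

Open {P1, P2, P4}: assign each demand point to its cheapest open site.
  A→P4 17, B→P2 25, C→P1 30, D→P1 24, E→P1 11, F→P1 13, G→P2 10
  freight cost 130, fixed 16 → total 146.
Compare {P1, P2, P4, P5}: freight cost 130 + fixed 23 = 153.
Compare {P1, P2, P3, P4}: freight cost 129 + fixed 25 = 154.
Compare {P1, P2}: freight cost 148 + fixed 10 = 158.
All other subsets cost ≥ 153. Minimum total cost: 146.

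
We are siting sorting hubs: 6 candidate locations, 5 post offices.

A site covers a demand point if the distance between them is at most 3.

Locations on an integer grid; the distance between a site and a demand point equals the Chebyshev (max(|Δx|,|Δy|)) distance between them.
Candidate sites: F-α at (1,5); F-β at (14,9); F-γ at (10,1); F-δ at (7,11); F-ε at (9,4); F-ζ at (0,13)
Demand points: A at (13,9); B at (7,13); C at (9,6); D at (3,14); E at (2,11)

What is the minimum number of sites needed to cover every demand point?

4

Coverage sets (demand points within 3 of each site):
  F-α: {}
  F-β: {A}
  F-γ: {}
  F-δ: {B}
  F-ε: {C}
  F-ζ: {D, E}
No 3 sites suffice: every size-3 union leaves at least one demand point uncovered.
But {F-β, F-δ, F-ε, F-ζ} covers everything, so the minimum is 4.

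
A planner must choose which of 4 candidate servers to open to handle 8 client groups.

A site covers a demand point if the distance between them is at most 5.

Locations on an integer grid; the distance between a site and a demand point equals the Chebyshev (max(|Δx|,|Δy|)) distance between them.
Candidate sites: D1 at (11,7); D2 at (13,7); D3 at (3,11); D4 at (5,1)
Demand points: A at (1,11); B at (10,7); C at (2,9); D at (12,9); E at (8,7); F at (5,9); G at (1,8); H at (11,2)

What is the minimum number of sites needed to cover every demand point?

2

Coverage sets (demand points within 5 of each site):
  D1: {B, D, E, H}
  D2: {B, D, E, H}
  D3: {A, C, E, F, G}
  D4: {}
No single site covers all 8 demand points.
But {D1, D3} covers everything, so the minimum is 2.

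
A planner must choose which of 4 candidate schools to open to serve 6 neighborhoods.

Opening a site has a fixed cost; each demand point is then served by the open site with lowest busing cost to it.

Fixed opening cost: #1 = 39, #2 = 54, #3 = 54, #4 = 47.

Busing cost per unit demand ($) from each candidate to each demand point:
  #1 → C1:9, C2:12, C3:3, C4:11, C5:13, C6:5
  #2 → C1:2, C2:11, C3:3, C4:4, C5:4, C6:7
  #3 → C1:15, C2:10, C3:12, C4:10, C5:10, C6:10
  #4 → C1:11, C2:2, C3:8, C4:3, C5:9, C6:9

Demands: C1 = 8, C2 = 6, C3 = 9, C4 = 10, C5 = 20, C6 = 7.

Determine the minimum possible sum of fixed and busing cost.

315

Open {#2, #4}: assign each demand point to its cheapest open site.
  C1→#2 8×2=16, C2→#4 6×2=12, C3→#2 9×3=27, C4→#4 10×3=30, C5→#2 20×4=80, C6→#2 7×7=49
  busing cost 214, fixed 101 → total 315.
Compare {#2}: busing cost 278 + fixed 54 = 332.
Compare {#1, #2, #4}: busing cost 200 + fixed 140 = 340.
Compare {#1, #2}: busing cost 264 + fixed 93 = 357.
All other subsets cost ≥ 332. Minimum total cost: 315.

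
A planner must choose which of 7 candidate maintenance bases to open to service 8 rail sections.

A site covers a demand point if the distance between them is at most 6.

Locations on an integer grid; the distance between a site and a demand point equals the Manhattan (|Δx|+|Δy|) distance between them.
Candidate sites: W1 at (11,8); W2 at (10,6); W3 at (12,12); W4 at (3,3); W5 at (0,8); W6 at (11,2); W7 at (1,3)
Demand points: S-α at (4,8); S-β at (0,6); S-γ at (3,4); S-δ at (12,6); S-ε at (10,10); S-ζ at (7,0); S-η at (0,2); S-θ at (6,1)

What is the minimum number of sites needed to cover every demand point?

Coverage sets (demand points within 6 of each site):
  W1: {S-δ, S-ε}
  W2: {S-δ, S-ε}
  W3: {S-δ, S-ε}
  W4: {S-α, S-β, S-γ, S-η, S-θ}
  W5: {S-α, S-β, S-η}
  W6: {S-δ, S-ζ, S-θ}
  W7: {S-β, S-γ, S-η}
No 2 sites suffice: every size-2 union leaves at least one demand point uncovered.
But {W1, W4, W6} covers everything, so the minimum is 3.

3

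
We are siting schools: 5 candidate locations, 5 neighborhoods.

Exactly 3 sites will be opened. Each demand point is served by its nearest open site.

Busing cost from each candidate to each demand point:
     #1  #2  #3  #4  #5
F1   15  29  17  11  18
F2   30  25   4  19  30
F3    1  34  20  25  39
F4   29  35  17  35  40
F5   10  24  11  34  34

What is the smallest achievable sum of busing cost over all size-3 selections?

59

Open {F1, F2, F3}.
  #1→F3 1, #2→F2 25, #3→F2 4, #4→F1 11, #5→F1 18  ⇒ total 59.
Compare {F1, F3, F5}: total 65.
Compare {F1, F2, F5}: total 67.
No size-3 selection does better; minimum is 59.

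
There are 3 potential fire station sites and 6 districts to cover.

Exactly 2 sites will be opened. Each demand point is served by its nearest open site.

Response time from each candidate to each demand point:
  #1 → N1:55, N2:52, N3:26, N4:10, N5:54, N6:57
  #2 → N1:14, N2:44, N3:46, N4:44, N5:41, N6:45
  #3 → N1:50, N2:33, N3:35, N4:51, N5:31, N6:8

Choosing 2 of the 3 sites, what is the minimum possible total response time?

158

Open {#1, #3}.
  N1→#3 50, N2→#3 33, N3→#1 26, N4→#1 10, N5→#3 31, N6→#3 8  ⇒ total 158.
Compare {#2, #3}: total 165.
Compare {#1, #2}: total 180.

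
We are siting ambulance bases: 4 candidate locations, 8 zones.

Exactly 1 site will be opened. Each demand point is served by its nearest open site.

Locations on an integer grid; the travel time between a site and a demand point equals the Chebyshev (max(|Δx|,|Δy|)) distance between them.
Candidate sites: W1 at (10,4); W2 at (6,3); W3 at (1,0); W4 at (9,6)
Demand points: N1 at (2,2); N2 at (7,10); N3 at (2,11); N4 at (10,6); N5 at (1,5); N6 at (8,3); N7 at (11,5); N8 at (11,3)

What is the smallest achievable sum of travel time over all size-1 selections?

35

Open {W4}.
  N1→W4 7, N2→W4 4, N3→W4 7, N4→W4 1, N5→W4 8, N6→W4 3, N7→W4 2, N8→W4 3  ⇒ total 35.
Compare {W1}: total 37.
Compare {W2}: total 40.
No size-1 selection does better; minimum is 35.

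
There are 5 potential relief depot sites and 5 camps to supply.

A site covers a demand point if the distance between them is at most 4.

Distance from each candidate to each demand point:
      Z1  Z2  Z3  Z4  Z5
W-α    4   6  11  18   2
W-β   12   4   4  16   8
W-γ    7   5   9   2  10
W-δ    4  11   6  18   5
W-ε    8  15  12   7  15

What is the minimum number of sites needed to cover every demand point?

Coverage sets (demand points within 4 of each site):
  W-α: {Z1, Z5}
  W-β: {Z2, Z3}
  W-γ: {Z4}
  W-δ: {Z1}
  W-ε: {}
No 2 sites suffice: every size-2 union leaves at least one demand point uncovered.
But {W-α, W-β, W-γ} covers everything, so the minimum is 3.

3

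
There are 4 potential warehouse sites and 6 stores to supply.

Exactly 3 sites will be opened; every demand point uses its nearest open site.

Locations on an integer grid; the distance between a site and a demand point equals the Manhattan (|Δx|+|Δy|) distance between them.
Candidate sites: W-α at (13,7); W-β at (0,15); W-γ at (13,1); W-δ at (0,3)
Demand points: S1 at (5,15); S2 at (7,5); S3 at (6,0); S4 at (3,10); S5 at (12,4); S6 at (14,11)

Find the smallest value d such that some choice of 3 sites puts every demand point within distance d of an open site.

Open {W-α, W-β, W-γ}.
  Farthest demand point is S2 at distance 8 (to W-α); all others are ≤ 8.
With {W-α, W-β, W-δ} the worst case is 9.
With {W-β, W-γ, W-δ} the worst case is 11.
No size-3 selection achieves below 8.

8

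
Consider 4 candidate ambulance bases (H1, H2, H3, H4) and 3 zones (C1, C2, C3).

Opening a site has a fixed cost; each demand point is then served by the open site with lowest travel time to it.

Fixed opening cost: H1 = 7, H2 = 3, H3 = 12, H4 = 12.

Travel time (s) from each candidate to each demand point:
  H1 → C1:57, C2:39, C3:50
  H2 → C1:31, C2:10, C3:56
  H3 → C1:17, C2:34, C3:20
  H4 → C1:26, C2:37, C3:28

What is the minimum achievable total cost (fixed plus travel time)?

62

Open {H2, H3}: assign each demand point to its cheapest open site.
  C1→H3 17, C2→H2 10, C3→H3 20
  travel time 47, fixed 15 → total 62.
Compare {H1, H2, H3}: travel time 47 + fixed 22 = 69.
Compare {H2, H3, H4}: travel time 47 + fixed 27 = 74.
Compare {H2, H4}: travel time 64 + fixed 15 = 79.
All other subsets cost ≥ 69. Minimum total cost: 62.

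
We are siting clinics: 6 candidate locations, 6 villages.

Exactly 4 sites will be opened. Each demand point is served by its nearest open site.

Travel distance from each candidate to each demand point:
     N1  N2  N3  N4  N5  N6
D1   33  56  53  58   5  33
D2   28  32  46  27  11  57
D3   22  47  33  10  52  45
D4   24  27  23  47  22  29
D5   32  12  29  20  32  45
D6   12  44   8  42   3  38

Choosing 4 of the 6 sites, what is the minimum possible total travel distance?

Open {D3, D4, D5, D6}.
  N1→D6 12, N2→D5 12, N3→D6 8, N4→D3 10, N5→D6 3, N6→D4 29  ⇒ total 74.
Compare {D1, D3, D5, D6}: total 78.
Compare {D2, D3, D5, D6}: total 83.
No size-4 selection does better; minimum is 74.

74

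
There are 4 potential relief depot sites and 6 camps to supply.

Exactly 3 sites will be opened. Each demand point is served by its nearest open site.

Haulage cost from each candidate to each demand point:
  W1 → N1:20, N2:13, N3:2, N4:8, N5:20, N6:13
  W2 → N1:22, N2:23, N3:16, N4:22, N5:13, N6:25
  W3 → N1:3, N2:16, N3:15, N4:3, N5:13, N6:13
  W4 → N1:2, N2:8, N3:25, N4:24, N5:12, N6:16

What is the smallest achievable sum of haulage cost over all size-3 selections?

Open {W1, W3, W4}.
  N1→W4 2, N2→W4 8, N3→W1 2, N4→W3 3, N5→W4 12, N6→W1 13  ⇒ total 40.
Compare {W1, W2, W4}: total 45.
Compare {W1, W2, W3}: total 47.
No size-3 selection does better; minimum is 40.

40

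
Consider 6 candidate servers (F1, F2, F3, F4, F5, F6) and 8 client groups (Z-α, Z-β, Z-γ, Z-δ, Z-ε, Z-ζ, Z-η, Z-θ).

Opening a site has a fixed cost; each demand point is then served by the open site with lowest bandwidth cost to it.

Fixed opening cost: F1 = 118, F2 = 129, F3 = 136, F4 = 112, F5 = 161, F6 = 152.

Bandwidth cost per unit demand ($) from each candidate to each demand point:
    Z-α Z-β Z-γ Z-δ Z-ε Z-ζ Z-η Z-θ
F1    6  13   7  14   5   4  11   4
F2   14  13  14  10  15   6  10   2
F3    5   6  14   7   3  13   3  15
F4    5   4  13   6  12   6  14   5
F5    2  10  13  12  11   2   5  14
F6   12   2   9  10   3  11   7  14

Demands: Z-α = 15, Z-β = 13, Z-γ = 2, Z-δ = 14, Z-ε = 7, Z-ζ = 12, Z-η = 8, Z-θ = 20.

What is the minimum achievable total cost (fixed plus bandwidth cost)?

692

Open {F1, F3}: assign each demand point to its cheapest open site.
  Z-α→F3 15×5=75, Z-β→F3 13×6=78, Z-γ→F1 2×7=14, Z-δ→F3 14×7=98, Z-ε→F3 7×3=21, Z-ζ→F1 12×4=48, Z-η→F3 8×3=24, Z-θ→F1 20×4=80
  bandwidth cost 438, fixed 254 → total 692.
Compare {F2, F3}: bandwidth cost 436 + fixed 265 = 701.
Compare {F3, F4}: bandwidth cost 454 + fixed 248 = 702.
Compare {F1, F4}: bandwidth cost 476 + fixed 230 = 706.
All other subsets cost ≥ 701. Minimum total cost: 692.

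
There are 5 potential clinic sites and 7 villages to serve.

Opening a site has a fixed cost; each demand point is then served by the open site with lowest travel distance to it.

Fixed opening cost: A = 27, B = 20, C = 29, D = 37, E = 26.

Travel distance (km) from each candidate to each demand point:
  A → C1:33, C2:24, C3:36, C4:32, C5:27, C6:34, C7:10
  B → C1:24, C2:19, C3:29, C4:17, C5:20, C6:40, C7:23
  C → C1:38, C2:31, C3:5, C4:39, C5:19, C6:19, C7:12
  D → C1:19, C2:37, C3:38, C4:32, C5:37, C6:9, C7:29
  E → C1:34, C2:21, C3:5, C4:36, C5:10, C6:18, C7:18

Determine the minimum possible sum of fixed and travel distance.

Open {B, E}: assign each demand point to its cheapest open site.
  C1→B 24, C2→B 19, C3→E 5, C4→B 17, C5→E 10, C6→E 18, C7→E 18
  travel distance 111, fixed 46 → total 157.
Compare {B, C}: travel distance 115 + fixed 49 = 164.
Compare {E}: travel distance 142 + fixed 26 = 168.
Compare {A, B, E}: travel distance 103 + fixed 73 = 176.
All other subsets cost ≥ 164. Minimum total cost: 157.

157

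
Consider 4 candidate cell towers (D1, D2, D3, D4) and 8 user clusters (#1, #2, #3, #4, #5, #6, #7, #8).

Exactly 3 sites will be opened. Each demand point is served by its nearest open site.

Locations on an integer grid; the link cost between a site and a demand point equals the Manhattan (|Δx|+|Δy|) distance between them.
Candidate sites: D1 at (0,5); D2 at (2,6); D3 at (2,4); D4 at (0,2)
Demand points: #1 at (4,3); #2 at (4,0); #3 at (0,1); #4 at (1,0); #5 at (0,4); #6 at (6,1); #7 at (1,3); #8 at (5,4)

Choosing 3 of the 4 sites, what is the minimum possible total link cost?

26

Open {D1, D3, D4}.
  #1→D3 3, #2→D3 6, #3→D4 1, #4→D4 3, #5→D1 1, #6→D3 7, #7→D3 2, #8→D3 3  ⇒ total 26.
Compare {D2, D3, D4}: total 27.
Compare {D1, D2, D4}: total 30.
No size-3 selection does better; minimum is 26.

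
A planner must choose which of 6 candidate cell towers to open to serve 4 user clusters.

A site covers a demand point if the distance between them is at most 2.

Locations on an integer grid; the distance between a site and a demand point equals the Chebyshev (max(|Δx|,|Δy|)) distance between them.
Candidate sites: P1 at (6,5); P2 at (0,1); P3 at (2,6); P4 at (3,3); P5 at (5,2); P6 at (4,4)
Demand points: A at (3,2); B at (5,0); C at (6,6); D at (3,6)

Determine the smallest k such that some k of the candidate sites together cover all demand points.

Coverage sets (demand points within 2 of each site):
  P1: {C}
  P2: {}
  P3: {D}
  P4: {A}
  P5: {A, B}
  P6: {A, C, D}
No single site covers all 4 demand points.
But {P5, P6} covers everything, so the minimum is 2.

2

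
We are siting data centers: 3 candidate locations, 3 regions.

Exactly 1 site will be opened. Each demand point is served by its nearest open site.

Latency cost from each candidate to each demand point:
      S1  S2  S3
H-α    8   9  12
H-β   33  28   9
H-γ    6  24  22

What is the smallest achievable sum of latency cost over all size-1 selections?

Open {H-α}.
  S1→H-α 8, S2→H-α 9, S3→H-α 12  ⇒ total 29.
Compare {H-γ}: total 52.
Compare {H-β}: total 70.

29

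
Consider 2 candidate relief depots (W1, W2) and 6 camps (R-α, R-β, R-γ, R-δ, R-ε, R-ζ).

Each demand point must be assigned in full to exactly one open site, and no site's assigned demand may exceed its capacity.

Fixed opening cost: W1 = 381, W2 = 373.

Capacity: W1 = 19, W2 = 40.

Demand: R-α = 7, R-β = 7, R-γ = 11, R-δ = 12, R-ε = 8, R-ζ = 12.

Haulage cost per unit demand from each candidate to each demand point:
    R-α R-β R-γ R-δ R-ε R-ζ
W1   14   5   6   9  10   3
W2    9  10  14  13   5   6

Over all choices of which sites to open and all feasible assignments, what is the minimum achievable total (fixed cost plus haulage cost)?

1186

Open {W1, W2}; cheapest assignment that respects the capacities:
  W1 (cap 19, load 18): R-β, R-γ — cost 7×5 + 11×6 = 101
  W2 (cap 40, load 39): R-α, R-δ, R-ε, R-ζ — cost 7×9 + 12×13 + 8×5 + 12×6 = 331
  Shipping 432, fixed 754 → total 1186.
  Any other capacity-feasible assignment to {W1, W2} ships for at least 432.
Total demand is 57 and no other set of sites has combined capacity ≥ 57, so {W1, W2} is the only feasible choice of open sites. Minimum: 1186.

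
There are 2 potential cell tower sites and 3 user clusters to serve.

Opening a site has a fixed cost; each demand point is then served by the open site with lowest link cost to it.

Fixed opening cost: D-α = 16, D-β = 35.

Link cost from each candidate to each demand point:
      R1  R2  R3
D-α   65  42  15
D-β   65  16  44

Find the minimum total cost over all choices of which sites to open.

Open {D-α}: assign each demand point to its cheapest open site.
  R1→D-α 65, R2→D-α 42, R3→D-α 15
  link cost 122, fixed 16 → total 138.
Compare {D-α, D-β}: link cost 96 + fixed 51 = 147.
Compare {D-β}: link cost 125 + fixed 35 = 160.

138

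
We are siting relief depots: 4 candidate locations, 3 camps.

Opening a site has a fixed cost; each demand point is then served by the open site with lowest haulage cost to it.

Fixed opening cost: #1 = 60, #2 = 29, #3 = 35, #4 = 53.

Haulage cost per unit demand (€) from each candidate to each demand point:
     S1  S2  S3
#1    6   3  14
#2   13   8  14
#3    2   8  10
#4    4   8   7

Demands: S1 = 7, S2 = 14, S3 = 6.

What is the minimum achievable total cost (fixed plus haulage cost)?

Open {#1, #3}: assign each demand point to its cheapest open site.
  S1→#3 7×2=14, S2→#1 14×3=42, S3→#3 6×10=60
  haulage cost 116, fixed 95 → total 211.
Compare {#3}: haulage cost 186 + fixed 35 = 221.
Compare {#1, #4}: haulage cost 112 + fixed 113 = 225.
Compare {#1}: haulage cost 168 + fixed 60 = 228.
All other subsets cost ≥ 221. Minimum total cost: 211.

211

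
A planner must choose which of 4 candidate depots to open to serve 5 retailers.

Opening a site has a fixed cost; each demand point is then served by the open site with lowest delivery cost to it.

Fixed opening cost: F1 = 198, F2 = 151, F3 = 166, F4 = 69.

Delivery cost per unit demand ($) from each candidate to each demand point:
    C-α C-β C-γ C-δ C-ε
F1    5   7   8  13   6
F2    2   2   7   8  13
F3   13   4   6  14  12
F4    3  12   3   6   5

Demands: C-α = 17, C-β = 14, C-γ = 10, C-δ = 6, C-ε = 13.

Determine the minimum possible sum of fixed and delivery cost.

413

Open {F2, F4}: assign each demand point to its cheapest open site.
  C-α→F2 17×2=34, C-β→F2 14×2=28, C-γ→F4 10×3=30, C-δ→F4 6×6=36, C-ε→F4 13×5=65
  delivery cost 193, fixed 220 → total 413.
Compare {F4}: delivery cost 350 + fixed 69 = 419.
Compare {F3, F4}: delivery cost 238 + fixed 235 = 473.
Compare {F2}: delivery cost 349 + fixed 151 = 500.
All other subsets cost ≥ 419. Minimum total cost: 413.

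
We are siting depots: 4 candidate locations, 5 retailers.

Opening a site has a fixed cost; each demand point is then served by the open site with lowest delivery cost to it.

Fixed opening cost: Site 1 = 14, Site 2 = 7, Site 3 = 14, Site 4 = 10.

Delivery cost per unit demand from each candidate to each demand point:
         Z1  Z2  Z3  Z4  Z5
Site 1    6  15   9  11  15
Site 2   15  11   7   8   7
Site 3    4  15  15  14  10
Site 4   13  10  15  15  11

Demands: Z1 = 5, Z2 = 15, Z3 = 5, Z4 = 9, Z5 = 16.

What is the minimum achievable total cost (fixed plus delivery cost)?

420

Open {Site 2, Site 3, Site 4}: assign each demand point to its cheapest open site.
  Z1→Site 3 5×4=20, Z2→Site 4 15×10=150, Z3→Site 2 5×7=35, Z4→Site 2 9×8=72, Z5→Site 2 16×7=112
  delivery cost 389, fixed 31 → total 420.
Compare {Site 2, Site 3}: delivery cost 404 + fixed 21 = 425.
Compare {Site 1, Site 2, Site 4}: delivery cost 399 + fixed 31 = 430.
Compare {Site 1, Site 2, Site 3, Site 4}: delivery cost 389 + fixed 45 = 434.
All other subsets cost ≥ 425. Minimum total cost: 420.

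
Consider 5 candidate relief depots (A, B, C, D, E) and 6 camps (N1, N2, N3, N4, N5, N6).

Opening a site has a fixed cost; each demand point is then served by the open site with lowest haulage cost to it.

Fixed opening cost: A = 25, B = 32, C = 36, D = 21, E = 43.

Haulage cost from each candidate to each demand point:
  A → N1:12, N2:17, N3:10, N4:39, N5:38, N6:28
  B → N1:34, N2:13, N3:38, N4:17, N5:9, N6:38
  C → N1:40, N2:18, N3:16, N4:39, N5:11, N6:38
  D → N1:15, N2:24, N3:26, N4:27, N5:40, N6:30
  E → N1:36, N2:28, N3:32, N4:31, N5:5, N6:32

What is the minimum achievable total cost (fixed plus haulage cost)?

Open {A, B}: assign each demand point to its cheapest open site.
  N1→A 12, N2→B 13, N3→A 10, N4→B 17, N5→B 9, N6→A 28
  haulage cost 89, fixed 57 → total 146.
Compare {B, D}: haulage cost 110 + fixed 53 = 163.
Compare {A, B, D}: haulage cost 89 + fixed 78 = 167.
Compare {A}: haulage cost 144 + fixed 25 = 169.
All other subsets cost ≥ 163. Minimum total cost: 146.

146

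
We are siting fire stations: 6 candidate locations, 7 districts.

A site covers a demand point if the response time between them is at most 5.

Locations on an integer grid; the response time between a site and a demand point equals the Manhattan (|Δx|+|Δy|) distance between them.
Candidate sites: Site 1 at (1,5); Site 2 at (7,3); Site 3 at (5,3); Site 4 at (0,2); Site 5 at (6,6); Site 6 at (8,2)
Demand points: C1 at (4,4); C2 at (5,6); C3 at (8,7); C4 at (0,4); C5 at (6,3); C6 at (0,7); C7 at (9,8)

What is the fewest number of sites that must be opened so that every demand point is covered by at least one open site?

Coverage sets (demand points within 5 of each site):
  Site 1: {C1, C2, C4, C6}
  Site 2: {C1, C2, C3, C5}
  Site 3: {C1, C2, C5}
  Site 4: {C4, C6}
  Site 5: {C1, C2, C3, C5, C7}
  Site 6: {C3, C5}
No single site covers all 7 demand points.
But {Site 1, Site 5} covers everything, so the minimum is 2.

2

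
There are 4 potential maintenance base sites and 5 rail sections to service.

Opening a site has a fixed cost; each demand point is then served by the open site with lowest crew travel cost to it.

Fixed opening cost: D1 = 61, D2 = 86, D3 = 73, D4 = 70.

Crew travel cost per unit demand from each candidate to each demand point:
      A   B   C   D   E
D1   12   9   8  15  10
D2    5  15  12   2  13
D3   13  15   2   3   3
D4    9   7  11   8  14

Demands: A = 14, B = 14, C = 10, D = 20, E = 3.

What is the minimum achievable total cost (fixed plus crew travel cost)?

Open {D3, D4}: assign each demand point to its cheapest open site.
  A→D4 14×9=126, B→D4 14×7=98, C→D3 10×2=20, D→D3 20×3=60, E→D3 3×3=9
  crew travel cost 313, fixed 143 → total 456.
Compare {D2, D3, D4}: crew travel cost 237 + fixed 229 = 466.
Compare {D1, D2, D3}: crew travel cost 265 + fixed 220 = 485.
Compare {D1, D2}: crew travel cost 346 + fixed 147 = 493.
All other subsets cost ≥ 466. Minimum total cost: 456.

456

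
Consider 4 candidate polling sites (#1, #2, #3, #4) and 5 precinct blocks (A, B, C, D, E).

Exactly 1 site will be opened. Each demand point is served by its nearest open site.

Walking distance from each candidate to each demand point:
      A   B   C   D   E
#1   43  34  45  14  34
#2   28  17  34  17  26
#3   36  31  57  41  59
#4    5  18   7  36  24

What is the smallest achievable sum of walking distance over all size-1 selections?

Open {#4}.
  A→#4 5, B→#4 18, C→#4 7, D→#4 36, E→#4 24  ⇒ total 90.
Compare {#2}: total 122.
Compare {#1}: total 170.
No size-1 selection does better; minimum is 90.

90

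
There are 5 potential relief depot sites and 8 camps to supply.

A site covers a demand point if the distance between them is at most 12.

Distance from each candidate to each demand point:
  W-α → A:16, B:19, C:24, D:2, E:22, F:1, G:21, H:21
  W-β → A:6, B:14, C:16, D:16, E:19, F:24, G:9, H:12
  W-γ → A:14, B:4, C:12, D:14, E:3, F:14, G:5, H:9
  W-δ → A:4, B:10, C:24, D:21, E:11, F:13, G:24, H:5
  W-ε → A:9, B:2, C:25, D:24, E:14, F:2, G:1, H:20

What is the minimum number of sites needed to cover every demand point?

Coverage sets (demand points within 12 of each site):
  W-α: {D, F}
  W-β: {A, G, H}
  W-γ: {B, C, E, G, H}
  W-δ: {A, B, E, H}
  W-ε: {A, B, F, G}
No 2 sites suffice: every size-2 union leaves at least one demand point uncovered.
But {W-α, W-β, W-γ} covers everything, so the minimum is 3.

3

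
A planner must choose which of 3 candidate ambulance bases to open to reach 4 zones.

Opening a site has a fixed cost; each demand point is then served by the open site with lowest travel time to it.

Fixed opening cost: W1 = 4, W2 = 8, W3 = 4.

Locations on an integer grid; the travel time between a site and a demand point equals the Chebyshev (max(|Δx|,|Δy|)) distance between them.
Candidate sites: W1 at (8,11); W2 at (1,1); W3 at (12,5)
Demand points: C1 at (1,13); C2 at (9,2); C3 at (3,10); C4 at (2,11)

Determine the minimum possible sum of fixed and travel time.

Open {W1, W3}: assign each demand point to its cheapest open site.
  C1→W1 7, C2→W3 3, C3→W1 5, C4→W1 6
  travel time 21, fixed 8 → total 29.
Compare {W1}: travel time 27 + fixed 4 = 31.
Compare {W3}: travel time 33 + fixed 4 = 37.
Compare {W1, W2, W3}: travel time 21 + fixed 16 = 37.
All other subsets cost ≥ 31. Minimum total cost: 29.

29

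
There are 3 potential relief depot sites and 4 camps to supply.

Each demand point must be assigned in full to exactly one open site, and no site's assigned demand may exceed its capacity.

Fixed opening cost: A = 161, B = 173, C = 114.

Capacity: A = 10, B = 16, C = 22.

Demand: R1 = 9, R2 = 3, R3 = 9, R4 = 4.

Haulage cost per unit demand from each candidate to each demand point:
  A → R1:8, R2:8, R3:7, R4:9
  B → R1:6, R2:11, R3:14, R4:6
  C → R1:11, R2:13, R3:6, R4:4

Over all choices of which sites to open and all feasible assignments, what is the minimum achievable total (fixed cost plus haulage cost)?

Open {B, C}; cheapest assignment that respects the capacities:
  B (cap 16, load 12): R1, R2 — cost 9×6 + 3×11 = 87
  C (cap 22, load 13): R3, R4 — cost 9×6 + 4×4 = 70
  Shipping 157, fixed 287 → total 444.
  Any other capacity-feasible assignment to {B, C} ships for at least 157.
Compare {A, C}: its best feasible assignment gives total 456.
Compare {A, B}: its best feasible assignment gives total 508.
Every other set of open sites that can feasibly serve all demand totals ≥ 456 even under its best assignment. Minimum: 444.

444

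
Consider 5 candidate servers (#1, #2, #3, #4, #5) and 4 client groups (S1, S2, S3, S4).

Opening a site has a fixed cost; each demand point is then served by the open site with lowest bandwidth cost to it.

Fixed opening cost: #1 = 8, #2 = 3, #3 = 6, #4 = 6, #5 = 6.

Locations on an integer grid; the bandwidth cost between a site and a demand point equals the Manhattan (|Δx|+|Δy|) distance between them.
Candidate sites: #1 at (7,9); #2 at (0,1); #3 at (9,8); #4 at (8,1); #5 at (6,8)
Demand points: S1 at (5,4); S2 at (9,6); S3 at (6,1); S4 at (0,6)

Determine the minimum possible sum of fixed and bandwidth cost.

Open {#2, #4}: assign each demand point to its cheapest open site.
  S1→#4 6, S2→#4 6, S3→#4 2, S4→#2 5
  bandwidth cost 19, fixed 9 → total 28.
Compare {#2, #3}: bandwidth cost 21 + fixed 9 = 30.
Compare {#2, #5}: bandwidth cost 21 + fixed 9 = 30.
Compare {#2, #3, #4}: bandwidth cost 15 + fixed 15 = 30.
All other subsets cost ≥ 30. Minimum total cost: 28.

28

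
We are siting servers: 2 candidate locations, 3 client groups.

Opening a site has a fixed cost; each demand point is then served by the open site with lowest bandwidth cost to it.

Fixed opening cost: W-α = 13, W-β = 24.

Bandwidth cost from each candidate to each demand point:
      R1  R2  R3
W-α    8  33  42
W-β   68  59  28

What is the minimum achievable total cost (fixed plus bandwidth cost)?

Open {W-α}: assign each demand point to its cheapest open site.
  R1→W-α 8, R2→W-α 33, R3→W-α 42
  bandwidth cost 83, fixed 13 → total 96.
Compare {W-α, W-β}: bandwidth cost 69 + fixed 37 = 106.
Compare {W-β}: bandwidth cost 155 + fixed 24 = 179.

96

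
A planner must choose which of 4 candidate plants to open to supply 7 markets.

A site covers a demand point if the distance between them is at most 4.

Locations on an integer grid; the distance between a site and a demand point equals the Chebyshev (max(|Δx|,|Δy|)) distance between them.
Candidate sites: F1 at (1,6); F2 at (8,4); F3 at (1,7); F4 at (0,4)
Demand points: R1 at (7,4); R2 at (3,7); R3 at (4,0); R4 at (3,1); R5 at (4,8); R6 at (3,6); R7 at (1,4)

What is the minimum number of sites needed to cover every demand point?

2

Coverage sets (demand points within 4 of each site):
  F1: {R2, R5, R6, R7}
  F2: {R1, R3, R5}
  F3: {R2, R5, R6, R7}
  F4: {R2, R3, R4, R5, R6, R7}
No single site covers all 7 demand points.
But {F2, F4} covers everything, so the minimum is 2.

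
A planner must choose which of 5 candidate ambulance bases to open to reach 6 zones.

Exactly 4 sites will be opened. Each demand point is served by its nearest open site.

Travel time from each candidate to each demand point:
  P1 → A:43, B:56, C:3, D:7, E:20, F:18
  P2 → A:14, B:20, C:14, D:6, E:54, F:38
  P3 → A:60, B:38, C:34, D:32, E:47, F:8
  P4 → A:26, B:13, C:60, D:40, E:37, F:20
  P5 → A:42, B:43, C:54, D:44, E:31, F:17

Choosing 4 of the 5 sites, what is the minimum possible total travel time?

64

Open {P1, P2, P3, P4}.
  A→P2 14, B→P4 13, C→P1 3, D→P2 6, E→P1 20, F→P3 8  ⇒ total 64.
Compare {P1, P2, P3, P5}: total 71.
Compare {P1, P2, P4, P5}: total 73.
No size-4 selection does better; minimum is 64.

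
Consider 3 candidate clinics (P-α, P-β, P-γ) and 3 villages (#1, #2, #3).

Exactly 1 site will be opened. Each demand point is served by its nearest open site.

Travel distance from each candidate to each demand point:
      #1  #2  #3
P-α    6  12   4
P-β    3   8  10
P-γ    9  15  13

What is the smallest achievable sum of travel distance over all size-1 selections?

21

Open {P-β}.
  #1→P-β 3, #2→P-β 8, #3→P-β 10  ⇒ total 21.
Compare {P-α}: total 22.
Compare {P-γ}: total 37.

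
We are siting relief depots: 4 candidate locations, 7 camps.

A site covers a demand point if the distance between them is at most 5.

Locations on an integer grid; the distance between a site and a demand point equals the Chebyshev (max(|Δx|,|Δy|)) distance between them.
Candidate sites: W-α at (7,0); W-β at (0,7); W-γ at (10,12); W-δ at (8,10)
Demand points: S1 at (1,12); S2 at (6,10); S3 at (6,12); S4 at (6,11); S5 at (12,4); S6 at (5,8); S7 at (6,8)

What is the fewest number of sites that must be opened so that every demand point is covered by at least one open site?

Coverage sets (demand points within 5 of each site):
  W-α: {S5}
  W-β: {S1, S6}
  W-γ: {S2, S3, S4, S6, S7}
  W-δ: {S2, S3, S4, S6, S7}
No 2 sites suffice: every size-2 union leaves at least one demand point uncovered.
But {W-α, W-β, W-γ} covers everything, so the minimum is 3.

3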